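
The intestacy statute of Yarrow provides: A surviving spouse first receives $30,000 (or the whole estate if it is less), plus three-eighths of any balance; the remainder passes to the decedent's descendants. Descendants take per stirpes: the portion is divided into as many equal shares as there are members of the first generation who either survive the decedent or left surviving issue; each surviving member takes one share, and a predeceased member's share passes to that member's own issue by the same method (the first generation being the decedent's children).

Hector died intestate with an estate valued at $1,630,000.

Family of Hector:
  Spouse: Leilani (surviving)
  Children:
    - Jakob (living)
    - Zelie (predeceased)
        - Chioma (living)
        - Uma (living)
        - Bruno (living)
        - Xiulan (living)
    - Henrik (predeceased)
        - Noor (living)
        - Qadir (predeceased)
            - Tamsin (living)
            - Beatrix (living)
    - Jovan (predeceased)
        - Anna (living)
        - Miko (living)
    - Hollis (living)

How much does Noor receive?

Noor receives $100,000.

Leilani first takes $30,000, leaving a balance of $1,600,000. Leilani then takes three-eighths of the balance ($600,000), for a total of $630,000. The remaining $1,000,000 passes to the descendants.
The descendants' portion ($1,000,000) is divided into 5 shares of $200,000: Jakob and Hollis each take $200,000; Zelie's $200,000 share passes to Zelie's issue; Henrik's $200,000 share passes to Henrik's issue; Jovan's $200,000 share passes to Jovan's issue.
Zelie's share ($200,000) is divided into 4 shares of $50,000: Chioma, Uma, Bruno, and Xiulan each take $50,000.
Henrik's share ($200,000) is divided into 2 shares of $100,000: Noor takes $100,000; Qadir's $100,000 share passes to Qadir's issue.
Qadir's share ($100,000) is divided into 2 shares of $50,000: Tamsin and Beatrix each take $50,000.
Jovan's share ($200,000) is divided into 2 shares of $100,000: Anna and Miko each take $100,000.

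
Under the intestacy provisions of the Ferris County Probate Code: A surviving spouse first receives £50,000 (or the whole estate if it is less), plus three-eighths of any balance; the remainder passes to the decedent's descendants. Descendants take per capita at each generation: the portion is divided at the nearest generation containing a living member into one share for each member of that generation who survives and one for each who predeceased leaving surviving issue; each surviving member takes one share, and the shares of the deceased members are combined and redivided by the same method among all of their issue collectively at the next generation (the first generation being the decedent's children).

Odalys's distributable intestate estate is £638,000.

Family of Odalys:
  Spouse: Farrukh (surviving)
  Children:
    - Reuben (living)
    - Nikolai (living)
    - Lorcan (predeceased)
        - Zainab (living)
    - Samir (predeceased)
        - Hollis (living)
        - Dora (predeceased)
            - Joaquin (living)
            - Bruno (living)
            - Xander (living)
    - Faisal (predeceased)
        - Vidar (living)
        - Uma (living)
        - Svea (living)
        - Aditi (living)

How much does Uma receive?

Uma receives £31,500.

Farrukh first takes £50,000, leaving a balance of £588,000. Farrukh then takes three-eighths of the balance (£220,500), for a total of £270,500. The remaining £367,500 passes to the descendants.
The descendants' portion (£367,500) is divided at the children's generation into 5 shares of £73,500. Reuben and Nikolai each take £73,500. The 3 shares of the deceased (Lorcan, Samir, and Faisal) are combined into a pool of £220,500.
That pool (£220,500) is divided at the grandchildren's generation into 7 shares of £31,500. Zainab, Hollis, Vidar, Uma, Svea, and Aditi each take £31,500. The remaining share for the deceased Dora (£31,500) is carried to the next generation.
That pool (£31,500) is divided at the great-grandchildren's generation equally among Joaquin, Bruno, and Xander: £10,500 each.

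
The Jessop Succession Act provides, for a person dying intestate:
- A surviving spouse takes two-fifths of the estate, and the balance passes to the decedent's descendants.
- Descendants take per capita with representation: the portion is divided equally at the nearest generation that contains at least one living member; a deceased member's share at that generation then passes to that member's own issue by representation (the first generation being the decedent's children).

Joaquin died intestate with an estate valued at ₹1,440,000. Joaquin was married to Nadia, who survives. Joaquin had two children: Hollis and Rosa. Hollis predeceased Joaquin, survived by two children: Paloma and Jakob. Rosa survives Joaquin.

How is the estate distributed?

Nadia takes two-fifths of ₹1,440,000 = ₹576,000. The remaining ₹864,000 passes to the descendants.
The descendants' portion (₹864,000) is divided into 2 shares of ₹432,000: Rosa takes ₹432,000; Hollis's ₹432,000 share passes to Hollis's issue.
Hollis's share (₹432,000) is divided into 2 shares of ₹216,000: Paloma and Jakob each take ₹216,000.

Nadia: ₹576,000; Paloma: ₹216,000; Jakob: ₹216,000; Rosa: ₹432,000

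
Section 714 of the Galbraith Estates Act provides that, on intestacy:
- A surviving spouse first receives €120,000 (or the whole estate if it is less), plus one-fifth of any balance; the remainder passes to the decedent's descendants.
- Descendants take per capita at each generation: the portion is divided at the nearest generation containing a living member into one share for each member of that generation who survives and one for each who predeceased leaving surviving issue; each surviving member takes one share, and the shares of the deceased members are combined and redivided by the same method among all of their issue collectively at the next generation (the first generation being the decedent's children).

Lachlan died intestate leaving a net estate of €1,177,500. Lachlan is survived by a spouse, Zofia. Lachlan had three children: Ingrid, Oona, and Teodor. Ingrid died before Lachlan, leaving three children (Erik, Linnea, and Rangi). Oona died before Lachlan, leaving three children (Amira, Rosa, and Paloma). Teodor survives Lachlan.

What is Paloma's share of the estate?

Paloma receives €94,000.

Zofia first takes €120,000, leaving a balance of €1,057,500. Zofia then takes one-fifth of the balance (€211,500), for a total of €331,500. The remaining €846,000 passes to the descendants.
The descendants' portion (€846,000) is divided at the children's generation into 3 shares of €282,000. Teodor takes €282,000. The 2 shares of the deceased (Ingrid and Oona) are combined into a pool of €564,000.
That pool (€564,000) is divided at the grandchildren's generation equally among Erik, Linnea, Rangi, Amira, Rosa, and Paloma: €94,000 each.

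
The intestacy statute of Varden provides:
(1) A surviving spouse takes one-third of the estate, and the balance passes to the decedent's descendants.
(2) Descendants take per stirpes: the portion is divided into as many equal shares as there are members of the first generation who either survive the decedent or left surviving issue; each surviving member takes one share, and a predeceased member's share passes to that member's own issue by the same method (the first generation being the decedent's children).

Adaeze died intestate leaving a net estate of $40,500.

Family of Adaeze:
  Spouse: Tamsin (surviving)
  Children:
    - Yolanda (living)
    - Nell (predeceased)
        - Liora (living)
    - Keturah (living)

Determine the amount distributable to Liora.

Tamsin takes one-third of $40,500 = $13,500. The remaining $27,000 passes to the descendants.
The descendants' portion ($27,000) is divided into 3 shares of $9,000: Yolanda and Keturah each take $9,000; Nell's $9,000 share passes to Nell's issue.
Nell's share ($9,000) passes entirely to Liora.

Liora receives $9,000.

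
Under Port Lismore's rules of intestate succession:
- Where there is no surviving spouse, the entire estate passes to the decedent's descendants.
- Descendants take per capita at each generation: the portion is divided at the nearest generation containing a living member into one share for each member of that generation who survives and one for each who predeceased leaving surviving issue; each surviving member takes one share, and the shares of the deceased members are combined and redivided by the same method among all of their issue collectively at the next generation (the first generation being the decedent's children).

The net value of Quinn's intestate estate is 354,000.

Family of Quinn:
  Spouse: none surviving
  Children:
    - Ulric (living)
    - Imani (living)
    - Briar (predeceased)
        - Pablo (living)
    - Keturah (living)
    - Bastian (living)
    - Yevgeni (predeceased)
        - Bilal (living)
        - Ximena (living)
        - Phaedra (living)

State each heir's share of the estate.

The entire 354,000 passes to the descendants.
That amount (354,000) is divided at the children's generation into 6 shares of 59,000. Ulric, Imani, Keturah, and Bastian each take 59,000. The 2 shares of the deceased (Briar and Yevgeni) are combined into a pool of 118,000.
That pool (118,000) is divided at the grandchildren's generation equally among Pablo, Bilal, Ximena, and Phaedra: 29,500 each.

Ulric: 59,000; Imani: 59,000; Pablo: 29,500; Keturah: 59,000; Bastian: 59,000; Bilal: 29,500; Ximena: 29,500; Phaedra: 29,500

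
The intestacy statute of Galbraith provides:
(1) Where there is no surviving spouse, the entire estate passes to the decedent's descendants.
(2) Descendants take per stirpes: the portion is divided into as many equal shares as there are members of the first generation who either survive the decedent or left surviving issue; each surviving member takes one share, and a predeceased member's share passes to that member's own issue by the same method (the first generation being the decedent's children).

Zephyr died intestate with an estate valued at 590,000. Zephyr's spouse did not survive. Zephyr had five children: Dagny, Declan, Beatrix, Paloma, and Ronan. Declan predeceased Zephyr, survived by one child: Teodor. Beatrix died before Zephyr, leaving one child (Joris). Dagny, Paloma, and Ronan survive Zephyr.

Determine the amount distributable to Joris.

Joris receives 118,000.

The entire 590,000 passes to the descendants.
That amount (590,000) is divided into 5 shares of 118,000: Dagny, Paloma, and Ronan each take 118,000; Declan's 118,000 share passes to Declan's issue; Beatrix's 118,000 share passes to Beatrix's issue.
Declan's share (118,000) passes entirely to Teodor.
Beatrix's share (118,000) passes entirely to Joris.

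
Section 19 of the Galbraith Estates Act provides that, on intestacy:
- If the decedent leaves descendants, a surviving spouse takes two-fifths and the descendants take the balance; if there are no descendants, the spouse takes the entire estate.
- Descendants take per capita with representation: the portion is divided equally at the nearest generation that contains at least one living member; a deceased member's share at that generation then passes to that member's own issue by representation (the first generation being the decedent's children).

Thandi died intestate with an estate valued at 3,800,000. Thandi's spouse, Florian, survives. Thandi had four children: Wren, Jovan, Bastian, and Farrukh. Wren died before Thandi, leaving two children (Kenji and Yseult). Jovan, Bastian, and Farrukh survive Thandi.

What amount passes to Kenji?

Kenji receives 285,000.

Florian takes two-fifths of 3,800,000 = 1,520,000. The remaining 2,280,000 passes to the descendants.
The descendants' portion (2,280,000) is divided into 4 shares of 570,000: Jovan, Bastian, and Farrukh each take 570,000; Wren's 570,000 share passes to Wren's issue.
Wren's share (570,000) is divided into 2 shares of 285,000: Kenji and Yseult each take 285,000.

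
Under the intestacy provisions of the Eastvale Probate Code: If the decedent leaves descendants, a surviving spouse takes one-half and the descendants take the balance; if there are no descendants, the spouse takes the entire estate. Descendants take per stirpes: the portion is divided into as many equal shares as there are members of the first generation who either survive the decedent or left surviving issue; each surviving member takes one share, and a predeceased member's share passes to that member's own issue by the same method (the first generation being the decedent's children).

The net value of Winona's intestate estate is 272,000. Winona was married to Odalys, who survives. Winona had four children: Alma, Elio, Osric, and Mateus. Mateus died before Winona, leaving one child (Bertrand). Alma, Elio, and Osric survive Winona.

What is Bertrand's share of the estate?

Bertrand receives 34,000.

Odalys takes one-half of 272,000 = 136,000. The remaining 136,000 passes to the descendants.
The descendants' portion (136,000) is divided into 4 shares of 34,000: Alma, Elio, and Osric each take 34,000; Mateus's 34,000 share passes to Mateus's issue.
Mateus's share (34,000) passes entirely to Bertrand.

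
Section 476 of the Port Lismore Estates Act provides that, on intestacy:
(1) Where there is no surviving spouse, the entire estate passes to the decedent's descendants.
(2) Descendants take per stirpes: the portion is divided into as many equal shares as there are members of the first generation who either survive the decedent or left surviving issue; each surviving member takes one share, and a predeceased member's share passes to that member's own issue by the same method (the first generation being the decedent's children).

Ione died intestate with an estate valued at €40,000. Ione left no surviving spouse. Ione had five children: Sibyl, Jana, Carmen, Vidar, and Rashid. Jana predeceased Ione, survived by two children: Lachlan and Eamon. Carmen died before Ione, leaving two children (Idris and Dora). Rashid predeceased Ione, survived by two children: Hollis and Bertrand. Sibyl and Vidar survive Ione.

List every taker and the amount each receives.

The entire €40,000 passes to the descendants.
That amount (€40,000) is divided into 5 shares of €8,000: Sibyl and Vidar each take €8,000; Jana's €8,000 share passes to Jana's issue; Carmen's €8,000 share passes to Carmen's issue; Rashid's €8,000 share passes to Rashid's issue.
Jana's share (€8,000) is divided into 2 shares of €4,000: Lachlan and Eamon each take €4,000.
Carmen's share (€8,000) is divided into 2 shares of €4,000: Idris and Dora each take €4,000.
Rashid's share (€8,000) is divided into 2 shares of €4,000: Hollis and Bertrand each take €4,000.

Sibyl: €8,000; Lachlan: €4,000; Eamon: €4,000; Idris: €4,000; Dora: €4,000; Vidar: €8,000; Hollis: €4,000; Bertrand: €4,000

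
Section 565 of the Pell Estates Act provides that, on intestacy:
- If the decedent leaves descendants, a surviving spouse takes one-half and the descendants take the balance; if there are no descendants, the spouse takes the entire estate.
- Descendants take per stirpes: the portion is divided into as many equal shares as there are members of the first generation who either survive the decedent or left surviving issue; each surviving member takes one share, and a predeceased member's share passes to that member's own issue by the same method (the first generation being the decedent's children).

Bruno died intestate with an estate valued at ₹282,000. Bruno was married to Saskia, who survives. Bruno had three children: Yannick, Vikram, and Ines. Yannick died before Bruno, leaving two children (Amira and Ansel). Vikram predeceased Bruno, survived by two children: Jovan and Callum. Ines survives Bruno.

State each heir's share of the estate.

Saskia takes one-half of ₹282,000 = ₹141,000. The remaining ₹141,000 passes to the descendants.
The descendants' portion (₹141,000) is divided into 3 shares of ₹47,000: Ines takes ₹47,000; Yannick's ₹47,000 share passes to Yannick's issue; Vikram's ₹47,000 share passes to Vikram's issue.
Yannick's share (₹47,000) is divided into 2 shares of ₹23,500: Amira and Ansel each take ₹23,500.
Vikram's share (₹47,000) is divided into 2 shares of ₹23,500: Jovan and Callum each take ₹23,500.

Saskia: ₹141,000; Amira: ₹23,500; Ansel: ₹23,500; Jovan: ₹23,500; Callum: ₹23,500; Ines: ₹47,000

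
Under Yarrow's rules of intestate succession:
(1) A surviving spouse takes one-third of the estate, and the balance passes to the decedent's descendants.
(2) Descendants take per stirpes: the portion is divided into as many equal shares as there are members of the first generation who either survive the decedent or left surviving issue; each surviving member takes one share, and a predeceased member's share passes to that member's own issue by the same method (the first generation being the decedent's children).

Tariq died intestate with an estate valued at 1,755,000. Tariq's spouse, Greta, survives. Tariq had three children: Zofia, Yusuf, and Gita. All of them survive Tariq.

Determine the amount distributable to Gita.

Gita receives 390,000.

Greta takes one-third of 1,755,000 = 585,000. The remaining 1,170,000 passes to the descendants.
The descendants' portion (1,170,000) is divided into 3 shares of 390,000: Zofia, Yusuf, and Gita each take 390,000.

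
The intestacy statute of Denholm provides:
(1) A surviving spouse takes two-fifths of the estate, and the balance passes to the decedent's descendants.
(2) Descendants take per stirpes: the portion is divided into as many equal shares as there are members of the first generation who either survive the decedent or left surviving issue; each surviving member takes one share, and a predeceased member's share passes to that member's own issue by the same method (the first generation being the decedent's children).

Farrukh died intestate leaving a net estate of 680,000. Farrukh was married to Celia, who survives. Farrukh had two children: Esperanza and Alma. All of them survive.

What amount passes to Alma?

Alma receives 204,000.

Celia takes two-fifths of 680,000 = 272,000. The remaining 408,000 passes to the descendants.
The descendants' portion (408,000) is divided into 2 shares of 204,000: Esperanza and Alma each take 204,000.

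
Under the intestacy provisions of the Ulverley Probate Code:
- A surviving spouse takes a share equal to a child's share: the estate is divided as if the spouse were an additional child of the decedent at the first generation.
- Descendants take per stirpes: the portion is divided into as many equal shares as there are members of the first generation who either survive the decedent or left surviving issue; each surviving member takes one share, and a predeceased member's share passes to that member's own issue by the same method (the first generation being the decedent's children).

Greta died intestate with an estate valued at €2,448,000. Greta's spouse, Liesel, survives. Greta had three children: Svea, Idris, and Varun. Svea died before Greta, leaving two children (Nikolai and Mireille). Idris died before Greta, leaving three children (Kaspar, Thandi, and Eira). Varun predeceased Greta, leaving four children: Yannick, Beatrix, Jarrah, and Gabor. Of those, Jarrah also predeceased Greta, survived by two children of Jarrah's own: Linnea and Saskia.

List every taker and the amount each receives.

The spouse counts as an additional share at the children's level, so there are 4 primary shares of €612,000. Liesel takes one such share (€612,000).
The children's combined portion (€1,836,000) is divided into 3 shares of €612,000: Svea's €612,000 share passes to Svea's issue; Idris's €612,000 share passes to Idris's issue; Varun's €612,000 share passes to Varun's issue.
Svea's share (€612,000) is divided into 2 shares of €306,000: Nikolai and Mireille each take €306,000.
Idris's share (€612,000) is divided into 3 shares of €204,000: Kaspar, Thandi, and Eira each take €204,000.
Varun's share (€612,000) is divided into 4 shares of €153,000: Yannick, Beatrix, and Gabor each take €153,000; Jarrah's €153,000 share passes to Jarrah's issue.
Jarrah's share (€153,000) is divided into 2 shares of €76,500: Linnea and Saskia each take €76,500.

Liesel: €612,000; Nikolai: €306,000; Mireille: €306,000; Kaspar: €204,000; Thandi: €204,000; Eira: €204,000; Yannick: €153,000; Beatrix: €153,000; Linnea: €76,500; Saskia: €76,500; Gabor: €153,000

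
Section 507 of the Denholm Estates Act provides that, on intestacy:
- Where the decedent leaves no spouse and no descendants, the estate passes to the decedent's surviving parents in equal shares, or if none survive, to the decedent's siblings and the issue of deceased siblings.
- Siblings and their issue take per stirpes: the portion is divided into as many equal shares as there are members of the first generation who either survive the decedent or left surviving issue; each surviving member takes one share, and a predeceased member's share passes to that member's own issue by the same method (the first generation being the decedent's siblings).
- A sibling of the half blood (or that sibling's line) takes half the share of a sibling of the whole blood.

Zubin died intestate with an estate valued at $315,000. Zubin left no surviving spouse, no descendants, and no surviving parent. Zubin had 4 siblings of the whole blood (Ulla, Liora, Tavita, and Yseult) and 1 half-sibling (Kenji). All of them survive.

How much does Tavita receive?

The entire $315,000 passes to the siblings and their issue.
Counting each half-blood sibling's line as half a unit, there are 9/2 units in $315,000, so one unit is $70,000. Whole-blood lines (Ulla, Liora, Tavita, and Yseult) take $70,000 each; half-blood lines (Kenji) take $35,000 each.

Tavita receives $70,000.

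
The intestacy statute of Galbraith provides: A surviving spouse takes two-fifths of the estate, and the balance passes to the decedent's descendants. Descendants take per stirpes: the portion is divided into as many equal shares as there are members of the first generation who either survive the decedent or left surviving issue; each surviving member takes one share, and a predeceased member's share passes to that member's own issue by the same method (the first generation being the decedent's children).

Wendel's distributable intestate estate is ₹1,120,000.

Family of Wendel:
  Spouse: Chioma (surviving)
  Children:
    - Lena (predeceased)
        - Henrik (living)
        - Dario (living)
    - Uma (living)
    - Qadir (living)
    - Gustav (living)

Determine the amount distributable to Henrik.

Chioma takes two-fifths of ₹1,120,000 = ₹448,000. The remaining ₹672,000 passes to the descendants.
The descendants' portion (₹672,000) is divided into 4 shares of ₹168,000: Uma, Qadir, and Gustav each take ₹168,000; Lena's ₹168,000 share passes to Lena's issue.
Lena's share (₹168,000) is divided into 2 shares of ₹84,000: Henrik and Dario each take ₹84,000.

Henrik receives ₹84,000.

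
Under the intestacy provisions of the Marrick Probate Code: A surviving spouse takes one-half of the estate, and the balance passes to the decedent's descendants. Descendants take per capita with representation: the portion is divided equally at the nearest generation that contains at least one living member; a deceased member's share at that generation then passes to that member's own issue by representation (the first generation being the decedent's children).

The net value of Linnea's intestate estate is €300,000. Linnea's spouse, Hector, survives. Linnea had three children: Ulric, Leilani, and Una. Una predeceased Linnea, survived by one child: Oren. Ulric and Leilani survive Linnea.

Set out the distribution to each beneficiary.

Hector: €150,000; Ulric: €50,000; Leilani: €50,000; Oren: €50,000

Hector takes one-half of €300,000 = €150,000. The remaining €150,000 passes to the descendants.
The descendants' portion (€150,000) is divided into 3 shares of €50,000: Ulric and Leilani each take €50,000; Una's €50,000 share passes to Una's issue.
Una's share (€50,000) passes entirely to Oren.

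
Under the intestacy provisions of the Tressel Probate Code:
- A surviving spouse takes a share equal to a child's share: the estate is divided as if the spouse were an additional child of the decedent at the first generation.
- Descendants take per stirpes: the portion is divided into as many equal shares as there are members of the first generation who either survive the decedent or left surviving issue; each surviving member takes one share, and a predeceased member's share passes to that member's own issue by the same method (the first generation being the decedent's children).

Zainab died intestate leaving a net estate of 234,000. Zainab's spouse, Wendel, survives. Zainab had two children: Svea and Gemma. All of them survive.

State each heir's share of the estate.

Wendel: 78,000; Svea: 78,000; Gemma: 78,000

The spouse counts as an additional share at the children's level, so there are 3 primary shares of 78,000. Wendel takes one such share (78,000).
The children's combined portion (156,000) is divided into 2 shares of 78,000: Svea and Gemma each take 78,000.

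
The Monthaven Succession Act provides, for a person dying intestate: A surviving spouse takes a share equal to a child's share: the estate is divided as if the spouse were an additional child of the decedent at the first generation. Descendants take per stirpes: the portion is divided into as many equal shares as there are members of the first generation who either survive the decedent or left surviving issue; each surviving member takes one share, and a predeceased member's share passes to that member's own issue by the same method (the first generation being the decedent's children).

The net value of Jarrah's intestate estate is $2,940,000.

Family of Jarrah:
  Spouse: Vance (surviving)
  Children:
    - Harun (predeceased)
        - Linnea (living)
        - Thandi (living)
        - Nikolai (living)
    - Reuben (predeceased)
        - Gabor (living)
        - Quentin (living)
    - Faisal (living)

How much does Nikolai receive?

Nikolai receives $245,000.

The spouse counts as an additional share at the children's level, so there are 4 primary shares of $735,000. Vance takes one such share ($735,000).
The children's combined portion ($2,205,000) is divided into 3 shares of $735,000: Faisal takes $735,000; Harun's $735,000 share passes to Harun's issue; Reuben's $735,000 share passes to Reuben's issue.
Harun's share ($735,000) is divided into 3 shares of $245,000: Linnea, Thandi, and Nikolai each take $245,000.
Reuben's share ($735,000) is divided into 2 shares of $367,500: Gabor and Quentin each take $367,500.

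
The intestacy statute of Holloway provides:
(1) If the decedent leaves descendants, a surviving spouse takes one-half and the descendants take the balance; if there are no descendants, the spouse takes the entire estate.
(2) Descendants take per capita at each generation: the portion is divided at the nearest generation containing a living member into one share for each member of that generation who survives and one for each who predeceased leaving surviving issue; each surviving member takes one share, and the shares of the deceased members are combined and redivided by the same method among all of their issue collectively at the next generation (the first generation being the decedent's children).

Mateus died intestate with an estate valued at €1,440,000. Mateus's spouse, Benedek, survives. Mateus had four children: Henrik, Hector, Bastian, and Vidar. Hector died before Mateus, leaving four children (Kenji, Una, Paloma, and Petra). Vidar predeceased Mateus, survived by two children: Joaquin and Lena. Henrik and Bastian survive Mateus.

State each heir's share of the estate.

Benedek: €720,000; Henrik: €180,000; Kenji: €60,000; Una: €60,000; Paloma: €60,000; Petra: €60,000; Bastian: €180,000; Joaquin: €60,000; Lena: €60,000

Benedek takes one-half of €1,440,000 = €720,000. The remaining €720,000 passes to the descendants.
The descendants' portion (€720,000) is divided at the children's generation into 4 shares of €180,000. Henrik and Bastian each take €180,000. The 2 shares of the deceased (Hector and Vidar) are combined into a pool of €360,000.
That pool (€360,000) is divided at the grandchildren's generation equally among Kenji, Una, Paloma, Petra, Joaquin, and Lena: €60,000 each.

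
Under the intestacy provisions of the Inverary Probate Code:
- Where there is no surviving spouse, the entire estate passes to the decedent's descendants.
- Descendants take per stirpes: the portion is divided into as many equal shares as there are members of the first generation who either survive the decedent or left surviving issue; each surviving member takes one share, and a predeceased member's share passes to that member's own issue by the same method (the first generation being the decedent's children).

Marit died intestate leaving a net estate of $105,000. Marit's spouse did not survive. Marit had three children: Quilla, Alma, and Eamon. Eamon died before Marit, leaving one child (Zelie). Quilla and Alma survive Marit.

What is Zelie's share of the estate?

Zelie receives $35,000.

The entire $105,000 passes to the descendants.
That amount ($105,000) is divided into 3 shares of $35,000: Quilla and Alma each take $35,000; Eamon's $35,000 share passes to Eamon's issue.
Eamon's share ($35,000) passes entirely to Zelie.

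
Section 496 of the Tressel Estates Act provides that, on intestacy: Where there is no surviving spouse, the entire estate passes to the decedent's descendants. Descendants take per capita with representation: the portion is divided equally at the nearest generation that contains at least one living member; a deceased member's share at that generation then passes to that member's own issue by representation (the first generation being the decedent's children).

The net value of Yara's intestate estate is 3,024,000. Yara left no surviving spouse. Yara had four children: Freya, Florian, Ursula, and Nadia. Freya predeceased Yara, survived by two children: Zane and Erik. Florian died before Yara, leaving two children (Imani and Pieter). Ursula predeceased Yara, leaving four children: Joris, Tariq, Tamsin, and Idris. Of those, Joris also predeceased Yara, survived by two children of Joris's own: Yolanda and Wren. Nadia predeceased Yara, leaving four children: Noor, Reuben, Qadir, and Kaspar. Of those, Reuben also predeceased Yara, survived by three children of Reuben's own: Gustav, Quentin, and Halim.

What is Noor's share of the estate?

Noor receives 252,000.

The entire 3,024,000 passes to the descendants.
No child survives, so the initial division is made at the grandchildren's generation.
That amount (3,024,000) is divided into 12 shares of 252,000: Zane, Erik, Imani, Pieter, Tariq, Tamsin, Idris, Noor, Qadir, and Kaspar each take 252,000; Joris's 252,000 share passes to Joris's issue; Reuben's 252,000 share passes to Reuben's issue.
Joris's share (252,000) is divided into 2 shares of 126,000: Yolanda and Wren each take 126,000.
Reuben's share (252,000) is divided into 3 shares of 84,000: Gustav, Quentin, and Halim each take 84,000.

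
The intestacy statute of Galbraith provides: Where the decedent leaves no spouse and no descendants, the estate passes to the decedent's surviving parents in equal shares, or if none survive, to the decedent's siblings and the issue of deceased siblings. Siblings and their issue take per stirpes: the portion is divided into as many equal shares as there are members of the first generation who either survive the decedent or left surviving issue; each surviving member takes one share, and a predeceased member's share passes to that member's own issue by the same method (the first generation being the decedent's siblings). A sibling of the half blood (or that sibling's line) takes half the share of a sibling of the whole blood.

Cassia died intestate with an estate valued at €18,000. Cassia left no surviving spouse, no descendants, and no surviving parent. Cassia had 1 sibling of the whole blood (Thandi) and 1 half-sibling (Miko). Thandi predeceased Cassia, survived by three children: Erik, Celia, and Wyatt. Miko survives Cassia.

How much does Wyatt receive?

Wyatt receives €4,000.

The entire €18,000 passes to the siblings and their issue.
Counting each half-blood sibling's line as half a unit, there are 3/2 units in €18,000, so one unit is €12,000. Whole-blood lines (Thandi) take €12,000 each; half-blood lines (Miko) take €6,000 each.
Thandi's share (€12,000) is divided into 3 shares of €4,000: Erik, Celia, and Wyatt each take €4,000.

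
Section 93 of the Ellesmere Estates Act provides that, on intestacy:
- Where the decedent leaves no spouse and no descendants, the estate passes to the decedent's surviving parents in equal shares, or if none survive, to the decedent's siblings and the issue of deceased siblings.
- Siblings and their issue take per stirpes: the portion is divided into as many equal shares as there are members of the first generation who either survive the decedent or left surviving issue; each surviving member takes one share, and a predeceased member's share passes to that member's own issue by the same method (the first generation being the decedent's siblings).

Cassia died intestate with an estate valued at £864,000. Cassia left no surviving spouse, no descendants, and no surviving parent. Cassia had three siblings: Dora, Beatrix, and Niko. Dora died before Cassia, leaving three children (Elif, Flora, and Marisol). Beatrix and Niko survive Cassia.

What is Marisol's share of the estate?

The entire £864,000 passes to the siblings and their issue.
That amount (£864,000) is divided into 3 shares of £288,000: Beatrix and Niko each take £288,000; Dora's £288,000 share passes to Dora's issue.
Dora's share (£288,000) is divided into 3 shares of £96,000: Elif, Flora, and Marisol each take £96,000.

Marisol receives £96,000.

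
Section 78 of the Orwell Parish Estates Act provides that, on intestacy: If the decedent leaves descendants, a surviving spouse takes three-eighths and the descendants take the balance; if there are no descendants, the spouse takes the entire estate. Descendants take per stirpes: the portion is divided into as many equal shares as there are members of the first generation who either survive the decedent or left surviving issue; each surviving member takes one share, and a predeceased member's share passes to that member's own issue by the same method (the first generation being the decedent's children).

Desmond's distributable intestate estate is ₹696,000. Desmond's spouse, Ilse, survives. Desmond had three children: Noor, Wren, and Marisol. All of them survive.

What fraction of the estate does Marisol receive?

Marisol receives 5/24 of the estate.

Ilse takes three-eighths of ₹696,000 = ₹261,000. The remaining ₹435,000 passes to the descendants.
The descendants' portion (₹435,000) is divided into 3 shares of ₹145,000: Noor, Wren, and Marisol each take ₹145,000.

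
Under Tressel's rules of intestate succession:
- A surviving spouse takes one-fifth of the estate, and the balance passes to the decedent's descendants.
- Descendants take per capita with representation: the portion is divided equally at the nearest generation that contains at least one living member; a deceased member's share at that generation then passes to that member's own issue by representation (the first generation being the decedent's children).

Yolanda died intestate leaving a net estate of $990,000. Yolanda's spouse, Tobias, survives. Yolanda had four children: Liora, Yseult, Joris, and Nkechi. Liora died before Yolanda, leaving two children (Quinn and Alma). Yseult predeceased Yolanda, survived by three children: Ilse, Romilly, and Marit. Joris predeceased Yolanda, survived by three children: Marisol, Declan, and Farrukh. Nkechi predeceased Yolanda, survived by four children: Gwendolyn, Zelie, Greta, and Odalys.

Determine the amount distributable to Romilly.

Romilly receives $66,000.

Tobias takes one-fifth of $990,000 = $198,000. The remaining $792,000 passes to the descendants.
No child survives, so the initial division is made at the grandchildren's generation.
The descendants' portion ($792,000) is divided into 12 shares of $66,000: Quinn, Alma, Ilse, Romilly, Marit, Marisol, Declan, Farrukh, Gwendolyn, Zelie, Greta, and Odalys each take $66,000.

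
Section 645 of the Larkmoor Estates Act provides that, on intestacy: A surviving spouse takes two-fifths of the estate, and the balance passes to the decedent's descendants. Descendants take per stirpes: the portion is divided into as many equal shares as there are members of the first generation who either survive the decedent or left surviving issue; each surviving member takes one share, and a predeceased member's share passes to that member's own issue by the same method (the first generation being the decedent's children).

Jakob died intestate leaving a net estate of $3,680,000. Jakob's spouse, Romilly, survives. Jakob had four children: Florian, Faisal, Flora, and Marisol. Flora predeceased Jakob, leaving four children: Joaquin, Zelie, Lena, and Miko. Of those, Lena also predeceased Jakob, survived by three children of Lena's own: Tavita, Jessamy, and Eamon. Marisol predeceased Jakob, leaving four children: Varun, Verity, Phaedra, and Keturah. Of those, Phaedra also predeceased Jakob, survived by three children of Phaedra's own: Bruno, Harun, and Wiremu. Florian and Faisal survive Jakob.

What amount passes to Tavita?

Tavita receives $46,000.

Romilly takes two-fifths of $3,680,000 = $1,472,000. The remaining $2,208,000 passes to the descendants.
The descendants' portion ($2,208,000) is divided into 4 shares of $552,000: Florian and Faisal each take $552,000; Flora's $552,000 share passes to Flora's issue; Marisol's $552,000 share passes to Marisol's issue.
Flora's share ($552,000) is divided into 4 shares of $138,000: Joaquin, Zelie, and Miko each take $138,000; Lena's $138,000 share passes to Lena's issue.
Lena's share ($138,000) is divided into 3 shares of $46,000: Tavita, Jessamy, and Eamon each take $46,000.
Marisol's share ($552,000) is divided into 4 shares of $138,000: Varun, Verity, and Keturah each take $138,000; Phaedra's $138,000 share passes to Phaedra's issue.
Phaedra's share ($138,000) is divided into 3 shares of $46,000: Bruno, Harun, and Wiremu each take $46,000.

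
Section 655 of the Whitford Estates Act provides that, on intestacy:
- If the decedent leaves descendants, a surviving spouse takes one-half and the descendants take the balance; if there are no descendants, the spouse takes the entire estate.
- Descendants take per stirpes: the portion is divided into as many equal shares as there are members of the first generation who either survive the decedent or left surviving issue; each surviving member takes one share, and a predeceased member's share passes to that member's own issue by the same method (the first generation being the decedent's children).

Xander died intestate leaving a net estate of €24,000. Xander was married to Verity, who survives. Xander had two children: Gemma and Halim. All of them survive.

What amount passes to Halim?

Verity takes one-half of €24,000 = €12,000. The remaining €12,000 passes to the descendants.
The descendants' portion (€12,000) is divided into 2 shares of €6,000: Gemma and Halim each take €6,000.

Halim receives €6,000.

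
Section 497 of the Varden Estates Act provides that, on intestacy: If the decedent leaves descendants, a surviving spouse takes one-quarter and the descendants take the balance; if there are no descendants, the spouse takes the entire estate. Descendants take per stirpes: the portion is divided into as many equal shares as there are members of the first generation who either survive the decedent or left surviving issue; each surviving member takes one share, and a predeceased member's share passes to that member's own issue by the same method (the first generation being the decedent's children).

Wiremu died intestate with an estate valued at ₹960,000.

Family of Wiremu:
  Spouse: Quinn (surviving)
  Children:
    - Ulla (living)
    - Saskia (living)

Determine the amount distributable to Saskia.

Saskia receives ₹360,000.

Quinn takes one-quarter of ₹960,000 = ₹240,000. The remaining ₹720,000 passes to the descendants.
The descendants' portion (₹720,000) is divided into 2 shares of ₹360,000: Ulla and Saskia each take ₹360,000.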